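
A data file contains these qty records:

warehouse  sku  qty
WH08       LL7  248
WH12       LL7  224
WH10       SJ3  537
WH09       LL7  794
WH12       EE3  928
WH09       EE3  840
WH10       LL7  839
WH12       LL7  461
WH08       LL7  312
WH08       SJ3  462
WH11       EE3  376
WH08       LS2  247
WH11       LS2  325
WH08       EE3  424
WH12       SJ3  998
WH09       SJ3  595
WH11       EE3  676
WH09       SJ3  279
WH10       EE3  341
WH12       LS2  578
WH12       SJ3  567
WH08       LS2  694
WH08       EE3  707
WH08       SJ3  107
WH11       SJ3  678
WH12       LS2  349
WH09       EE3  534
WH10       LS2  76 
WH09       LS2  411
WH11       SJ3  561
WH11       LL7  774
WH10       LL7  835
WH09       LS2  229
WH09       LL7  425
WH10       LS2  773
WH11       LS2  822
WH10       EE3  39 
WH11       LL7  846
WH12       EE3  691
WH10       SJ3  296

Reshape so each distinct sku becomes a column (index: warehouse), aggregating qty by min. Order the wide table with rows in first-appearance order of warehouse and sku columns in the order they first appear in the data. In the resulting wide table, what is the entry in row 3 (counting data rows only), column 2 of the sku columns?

296

With rows in first-appearance order of warehouse, row 3 is warehouse=WH10. sku columns in first-appearance order: LL7, SJ3, EE3, LS2; column 2 is SJ3.
Long rows with warehouse=WH10, sku=SJ3: min(537, 296) = 296.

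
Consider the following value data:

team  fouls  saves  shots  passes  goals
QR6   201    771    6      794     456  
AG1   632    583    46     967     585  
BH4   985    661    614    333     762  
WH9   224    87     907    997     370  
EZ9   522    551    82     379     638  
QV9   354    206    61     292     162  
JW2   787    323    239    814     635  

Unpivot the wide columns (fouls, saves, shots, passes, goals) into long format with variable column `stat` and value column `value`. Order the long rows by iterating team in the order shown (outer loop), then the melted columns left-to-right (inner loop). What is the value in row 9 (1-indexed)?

35 rows total (7 × 5). Row 9: index ⌊(9-1)/5⌋ = 1 into team → AG1; (9-1) mod 5 = 3 into the melted columns → passes.
So row 9 is (AG1, passes, 967); value = 967.

967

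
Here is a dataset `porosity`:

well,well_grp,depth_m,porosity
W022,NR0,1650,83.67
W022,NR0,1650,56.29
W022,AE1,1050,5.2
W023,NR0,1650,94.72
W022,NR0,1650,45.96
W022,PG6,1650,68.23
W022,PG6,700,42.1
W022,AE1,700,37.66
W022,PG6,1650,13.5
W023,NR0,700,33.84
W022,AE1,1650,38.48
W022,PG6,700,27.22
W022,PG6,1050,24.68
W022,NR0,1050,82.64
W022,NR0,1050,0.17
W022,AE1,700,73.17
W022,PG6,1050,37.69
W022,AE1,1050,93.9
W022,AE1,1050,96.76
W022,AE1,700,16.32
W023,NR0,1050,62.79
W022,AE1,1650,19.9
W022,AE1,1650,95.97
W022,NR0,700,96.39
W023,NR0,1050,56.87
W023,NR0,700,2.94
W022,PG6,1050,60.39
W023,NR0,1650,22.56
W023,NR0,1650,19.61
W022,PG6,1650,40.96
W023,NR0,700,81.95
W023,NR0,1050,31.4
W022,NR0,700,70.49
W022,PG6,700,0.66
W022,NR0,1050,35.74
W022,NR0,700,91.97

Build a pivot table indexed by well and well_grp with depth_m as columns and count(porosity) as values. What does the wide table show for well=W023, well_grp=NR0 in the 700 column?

Rows with well=W023, well_grp=NR0 and depth_m=700: porosity values are 33.84, 2.94, 81.95.
3 rows match — count = 3.

3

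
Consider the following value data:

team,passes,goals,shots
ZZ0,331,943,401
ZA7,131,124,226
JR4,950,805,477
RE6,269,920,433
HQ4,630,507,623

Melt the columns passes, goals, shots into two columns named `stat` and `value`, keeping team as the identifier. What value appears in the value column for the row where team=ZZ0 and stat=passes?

331

Unpivoting turns each (team, wide-column) pair into one long row.
The wide cell at row ZZ0, column passes holds 331, so the long row (ZZ0, passes) has value=331.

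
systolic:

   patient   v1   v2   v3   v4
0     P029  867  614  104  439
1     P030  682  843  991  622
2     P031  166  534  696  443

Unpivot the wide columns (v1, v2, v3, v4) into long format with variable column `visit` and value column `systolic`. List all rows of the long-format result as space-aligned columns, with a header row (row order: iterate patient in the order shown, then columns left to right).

Each (patient, column) pair becomes one row: 3 × 4 = 12 rows.
For example, (P029, v1) → systolic=867.

patient  visit  systolic
P029     v1     867     
P029     v2     614     
P029     v3     104     
P029     v4     439     
P030     v1     682     
P030     v2     843     
P030     v3     991     
P030     v4     622     
P031     v1     166     
P031     v2     534     
P031     v3     696     
P031     v4     443     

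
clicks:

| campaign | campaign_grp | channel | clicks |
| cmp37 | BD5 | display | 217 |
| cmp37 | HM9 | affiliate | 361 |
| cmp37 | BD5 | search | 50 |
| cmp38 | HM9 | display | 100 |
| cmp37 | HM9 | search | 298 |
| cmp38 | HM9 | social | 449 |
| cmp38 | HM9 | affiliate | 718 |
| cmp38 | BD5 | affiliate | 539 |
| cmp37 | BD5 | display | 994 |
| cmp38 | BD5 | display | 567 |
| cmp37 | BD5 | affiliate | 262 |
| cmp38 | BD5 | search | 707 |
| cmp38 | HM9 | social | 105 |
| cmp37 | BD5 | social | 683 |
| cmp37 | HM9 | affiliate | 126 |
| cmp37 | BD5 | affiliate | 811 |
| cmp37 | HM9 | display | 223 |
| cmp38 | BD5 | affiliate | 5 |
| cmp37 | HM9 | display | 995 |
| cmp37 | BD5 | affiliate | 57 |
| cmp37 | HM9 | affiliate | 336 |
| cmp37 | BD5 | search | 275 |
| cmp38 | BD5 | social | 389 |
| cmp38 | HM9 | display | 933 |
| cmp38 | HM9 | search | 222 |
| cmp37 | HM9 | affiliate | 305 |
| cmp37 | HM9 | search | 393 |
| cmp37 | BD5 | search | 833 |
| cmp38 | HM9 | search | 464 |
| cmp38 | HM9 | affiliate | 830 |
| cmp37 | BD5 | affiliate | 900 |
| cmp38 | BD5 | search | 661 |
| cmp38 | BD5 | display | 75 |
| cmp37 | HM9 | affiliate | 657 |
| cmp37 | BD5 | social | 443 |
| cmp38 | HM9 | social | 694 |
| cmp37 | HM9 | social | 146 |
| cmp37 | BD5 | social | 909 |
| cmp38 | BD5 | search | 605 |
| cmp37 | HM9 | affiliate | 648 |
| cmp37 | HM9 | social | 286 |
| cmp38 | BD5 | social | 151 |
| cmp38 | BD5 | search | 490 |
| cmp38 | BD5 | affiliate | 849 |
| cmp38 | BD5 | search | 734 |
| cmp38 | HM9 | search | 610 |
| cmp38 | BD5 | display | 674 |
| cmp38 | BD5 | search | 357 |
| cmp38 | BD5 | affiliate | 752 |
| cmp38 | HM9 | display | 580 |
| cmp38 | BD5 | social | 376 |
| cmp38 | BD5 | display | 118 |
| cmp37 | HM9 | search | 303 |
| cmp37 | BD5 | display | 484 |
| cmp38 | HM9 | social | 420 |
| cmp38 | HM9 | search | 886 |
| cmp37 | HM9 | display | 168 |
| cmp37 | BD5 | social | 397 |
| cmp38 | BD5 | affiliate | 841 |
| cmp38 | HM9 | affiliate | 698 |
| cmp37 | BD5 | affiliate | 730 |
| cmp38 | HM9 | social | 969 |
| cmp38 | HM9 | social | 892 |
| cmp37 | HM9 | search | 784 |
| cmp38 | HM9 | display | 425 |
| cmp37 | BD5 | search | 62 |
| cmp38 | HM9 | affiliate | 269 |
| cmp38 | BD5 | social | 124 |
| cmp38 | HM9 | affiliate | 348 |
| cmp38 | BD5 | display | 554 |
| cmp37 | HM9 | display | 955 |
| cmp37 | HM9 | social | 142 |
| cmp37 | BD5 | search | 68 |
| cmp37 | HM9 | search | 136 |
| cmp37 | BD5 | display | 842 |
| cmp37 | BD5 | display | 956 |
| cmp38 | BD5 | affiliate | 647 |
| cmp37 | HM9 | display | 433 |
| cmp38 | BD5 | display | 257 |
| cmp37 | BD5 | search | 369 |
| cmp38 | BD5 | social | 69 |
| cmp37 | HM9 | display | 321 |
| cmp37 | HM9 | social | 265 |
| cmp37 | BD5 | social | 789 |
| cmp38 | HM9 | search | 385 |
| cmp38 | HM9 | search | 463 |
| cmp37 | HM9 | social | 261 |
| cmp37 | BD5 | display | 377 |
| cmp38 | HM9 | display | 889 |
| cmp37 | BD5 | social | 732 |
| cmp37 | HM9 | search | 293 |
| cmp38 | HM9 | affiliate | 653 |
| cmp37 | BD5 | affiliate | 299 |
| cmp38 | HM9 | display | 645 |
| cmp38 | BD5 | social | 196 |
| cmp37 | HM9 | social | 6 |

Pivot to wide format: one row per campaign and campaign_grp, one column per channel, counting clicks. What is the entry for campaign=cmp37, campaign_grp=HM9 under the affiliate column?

6

Rows with campaign=cmp37, campaign_grp=HM9 and channel=affiliate: clicks values are 361, 126, 336, 305, 657, 648.
6 rows match — count = 6.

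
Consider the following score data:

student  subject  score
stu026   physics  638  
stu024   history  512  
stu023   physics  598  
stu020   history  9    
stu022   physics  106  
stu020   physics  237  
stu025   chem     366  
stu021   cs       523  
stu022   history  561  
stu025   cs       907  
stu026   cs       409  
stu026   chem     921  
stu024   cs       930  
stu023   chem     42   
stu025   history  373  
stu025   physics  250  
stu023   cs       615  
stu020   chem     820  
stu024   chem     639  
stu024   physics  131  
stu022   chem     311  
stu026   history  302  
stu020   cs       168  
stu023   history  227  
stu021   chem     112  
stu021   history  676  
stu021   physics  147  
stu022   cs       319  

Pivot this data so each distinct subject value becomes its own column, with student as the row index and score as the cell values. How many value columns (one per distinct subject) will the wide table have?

4 distinct subject values: chem, history, physics, cs.

4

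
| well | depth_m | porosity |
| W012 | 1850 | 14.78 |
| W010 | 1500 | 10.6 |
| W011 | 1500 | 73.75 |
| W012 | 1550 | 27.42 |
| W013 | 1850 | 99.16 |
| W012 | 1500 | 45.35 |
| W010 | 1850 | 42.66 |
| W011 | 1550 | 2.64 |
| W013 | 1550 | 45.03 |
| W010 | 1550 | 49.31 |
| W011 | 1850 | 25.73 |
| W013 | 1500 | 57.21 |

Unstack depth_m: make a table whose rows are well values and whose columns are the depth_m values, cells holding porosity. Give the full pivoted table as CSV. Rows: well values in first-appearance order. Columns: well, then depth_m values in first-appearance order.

Columns: well plus the 3 distinct depth_m values (1850, 1500, 1550).
For example, row W012 column 1850 takes porosity=14.78 from the long row (W012, 1850).

well,1850,1500,1550
W012,14.78,45.35,27.42
W010,42.66,10.6,49.31
W011,25.73,73.75,2.64
W013,99.16,57.21,45.03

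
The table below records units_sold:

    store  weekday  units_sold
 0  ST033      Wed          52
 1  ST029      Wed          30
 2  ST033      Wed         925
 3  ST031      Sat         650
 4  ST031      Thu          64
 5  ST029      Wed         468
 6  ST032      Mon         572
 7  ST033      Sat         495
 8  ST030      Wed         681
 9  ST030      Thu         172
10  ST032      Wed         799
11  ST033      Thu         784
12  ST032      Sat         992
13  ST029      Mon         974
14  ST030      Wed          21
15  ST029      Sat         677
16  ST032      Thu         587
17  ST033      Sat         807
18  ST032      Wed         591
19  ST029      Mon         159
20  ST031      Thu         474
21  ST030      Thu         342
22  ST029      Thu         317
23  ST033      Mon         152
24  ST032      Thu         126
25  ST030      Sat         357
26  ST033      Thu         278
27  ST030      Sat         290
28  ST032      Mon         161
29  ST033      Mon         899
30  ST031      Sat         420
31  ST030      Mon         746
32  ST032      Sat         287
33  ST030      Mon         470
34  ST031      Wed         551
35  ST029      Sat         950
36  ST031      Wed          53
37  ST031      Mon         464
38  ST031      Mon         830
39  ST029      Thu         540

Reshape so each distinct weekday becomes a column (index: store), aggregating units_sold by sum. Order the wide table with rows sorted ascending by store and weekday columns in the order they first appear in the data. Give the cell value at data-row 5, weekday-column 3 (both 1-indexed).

1062

With rows sorted ascending by store, row 5 is store=ST033. weekday columns in first-appearance order: Wed, Sat, Thu, Mon; column 3 is Thu.
Long rows with store=ST033, weekday=Thu: 784 + 278 = 1062.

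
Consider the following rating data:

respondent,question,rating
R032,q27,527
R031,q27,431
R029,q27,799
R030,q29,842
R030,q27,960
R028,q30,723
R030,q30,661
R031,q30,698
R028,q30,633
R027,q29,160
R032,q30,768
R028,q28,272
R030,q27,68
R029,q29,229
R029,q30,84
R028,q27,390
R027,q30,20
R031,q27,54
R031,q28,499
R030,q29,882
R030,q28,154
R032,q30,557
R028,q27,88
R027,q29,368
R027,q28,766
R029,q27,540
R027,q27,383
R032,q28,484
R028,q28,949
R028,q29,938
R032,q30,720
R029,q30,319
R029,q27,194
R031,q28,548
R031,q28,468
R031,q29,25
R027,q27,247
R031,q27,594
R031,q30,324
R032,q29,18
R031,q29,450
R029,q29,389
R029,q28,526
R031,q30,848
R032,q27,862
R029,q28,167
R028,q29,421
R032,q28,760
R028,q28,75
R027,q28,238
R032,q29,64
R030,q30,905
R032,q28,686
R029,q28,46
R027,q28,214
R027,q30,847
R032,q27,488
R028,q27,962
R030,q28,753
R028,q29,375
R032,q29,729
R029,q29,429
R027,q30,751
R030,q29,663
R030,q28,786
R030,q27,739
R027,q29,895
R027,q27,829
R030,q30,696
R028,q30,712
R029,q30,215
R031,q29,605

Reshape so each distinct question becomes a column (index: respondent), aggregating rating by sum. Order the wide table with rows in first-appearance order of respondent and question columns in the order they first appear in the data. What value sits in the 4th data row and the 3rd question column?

With rows in first-appearance order of respondent, row 4 is respondent=R030. question columns in first-appearance order: q27, q29, q30, q28; column 3 is q30.
Long rows with respondent=R030, question=q30: 661 + 905 + 696 = 2262.

2262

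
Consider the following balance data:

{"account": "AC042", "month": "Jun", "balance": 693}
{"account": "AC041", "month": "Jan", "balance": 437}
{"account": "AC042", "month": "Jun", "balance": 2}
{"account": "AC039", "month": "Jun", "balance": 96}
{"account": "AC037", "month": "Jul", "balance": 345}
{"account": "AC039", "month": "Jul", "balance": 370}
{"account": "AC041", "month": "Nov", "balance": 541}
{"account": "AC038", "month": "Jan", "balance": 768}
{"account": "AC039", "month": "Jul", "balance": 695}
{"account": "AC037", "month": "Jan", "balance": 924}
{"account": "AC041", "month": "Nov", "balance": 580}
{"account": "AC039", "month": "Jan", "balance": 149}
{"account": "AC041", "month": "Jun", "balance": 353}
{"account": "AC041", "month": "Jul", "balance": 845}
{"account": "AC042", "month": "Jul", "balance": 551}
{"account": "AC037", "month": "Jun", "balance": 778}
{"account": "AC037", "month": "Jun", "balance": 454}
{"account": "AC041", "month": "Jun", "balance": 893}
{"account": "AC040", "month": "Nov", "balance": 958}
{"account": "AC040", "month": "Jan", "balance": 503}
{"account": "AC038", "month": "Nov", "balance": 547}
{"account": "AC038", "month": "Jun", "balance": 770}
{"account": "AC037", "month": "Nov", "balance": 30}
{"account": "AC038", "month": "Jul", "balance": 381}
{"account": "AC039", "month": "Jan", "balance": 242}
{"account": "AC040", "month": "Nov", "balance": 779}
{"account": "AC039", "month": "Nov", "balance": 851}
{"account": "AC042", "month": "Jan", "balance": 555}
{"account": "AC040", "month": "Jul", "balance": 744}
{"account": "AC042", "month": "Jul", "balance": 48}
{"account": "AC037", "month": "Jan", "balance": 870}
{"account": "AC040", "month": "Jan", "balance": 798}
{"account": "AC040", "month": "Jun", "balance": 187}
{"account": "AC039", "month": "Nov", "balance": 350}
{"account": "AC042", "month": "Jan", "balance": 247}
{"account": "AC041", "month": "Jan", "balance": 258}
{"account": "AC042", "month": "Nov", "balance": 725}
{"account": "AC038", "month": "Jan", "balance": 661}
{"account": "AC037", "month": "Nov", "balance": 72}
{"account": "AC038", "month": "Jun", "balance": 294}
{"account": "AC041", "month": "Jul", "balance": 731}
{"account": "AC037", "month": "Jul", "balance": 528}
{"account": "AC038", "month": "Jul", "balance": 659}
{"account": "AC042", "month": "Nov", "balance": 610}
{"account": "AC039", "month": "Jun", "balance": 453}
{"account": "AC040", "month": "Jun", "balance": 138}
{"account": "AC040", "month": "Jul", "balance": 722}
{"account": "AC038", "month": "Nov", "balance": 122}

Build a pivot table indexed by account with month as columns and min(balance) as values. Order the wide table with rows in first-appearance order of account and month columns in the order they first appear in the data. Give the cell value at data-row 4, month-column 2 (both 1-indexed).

870

With rows in first-appearance order of account, row 4 is account=AC037. month columns in first-appearance order: Jun, Jan, Jul, Nov; column 2 is Jan.
Long rows with account=AC037, month=Jan: min(924, 870) = 870.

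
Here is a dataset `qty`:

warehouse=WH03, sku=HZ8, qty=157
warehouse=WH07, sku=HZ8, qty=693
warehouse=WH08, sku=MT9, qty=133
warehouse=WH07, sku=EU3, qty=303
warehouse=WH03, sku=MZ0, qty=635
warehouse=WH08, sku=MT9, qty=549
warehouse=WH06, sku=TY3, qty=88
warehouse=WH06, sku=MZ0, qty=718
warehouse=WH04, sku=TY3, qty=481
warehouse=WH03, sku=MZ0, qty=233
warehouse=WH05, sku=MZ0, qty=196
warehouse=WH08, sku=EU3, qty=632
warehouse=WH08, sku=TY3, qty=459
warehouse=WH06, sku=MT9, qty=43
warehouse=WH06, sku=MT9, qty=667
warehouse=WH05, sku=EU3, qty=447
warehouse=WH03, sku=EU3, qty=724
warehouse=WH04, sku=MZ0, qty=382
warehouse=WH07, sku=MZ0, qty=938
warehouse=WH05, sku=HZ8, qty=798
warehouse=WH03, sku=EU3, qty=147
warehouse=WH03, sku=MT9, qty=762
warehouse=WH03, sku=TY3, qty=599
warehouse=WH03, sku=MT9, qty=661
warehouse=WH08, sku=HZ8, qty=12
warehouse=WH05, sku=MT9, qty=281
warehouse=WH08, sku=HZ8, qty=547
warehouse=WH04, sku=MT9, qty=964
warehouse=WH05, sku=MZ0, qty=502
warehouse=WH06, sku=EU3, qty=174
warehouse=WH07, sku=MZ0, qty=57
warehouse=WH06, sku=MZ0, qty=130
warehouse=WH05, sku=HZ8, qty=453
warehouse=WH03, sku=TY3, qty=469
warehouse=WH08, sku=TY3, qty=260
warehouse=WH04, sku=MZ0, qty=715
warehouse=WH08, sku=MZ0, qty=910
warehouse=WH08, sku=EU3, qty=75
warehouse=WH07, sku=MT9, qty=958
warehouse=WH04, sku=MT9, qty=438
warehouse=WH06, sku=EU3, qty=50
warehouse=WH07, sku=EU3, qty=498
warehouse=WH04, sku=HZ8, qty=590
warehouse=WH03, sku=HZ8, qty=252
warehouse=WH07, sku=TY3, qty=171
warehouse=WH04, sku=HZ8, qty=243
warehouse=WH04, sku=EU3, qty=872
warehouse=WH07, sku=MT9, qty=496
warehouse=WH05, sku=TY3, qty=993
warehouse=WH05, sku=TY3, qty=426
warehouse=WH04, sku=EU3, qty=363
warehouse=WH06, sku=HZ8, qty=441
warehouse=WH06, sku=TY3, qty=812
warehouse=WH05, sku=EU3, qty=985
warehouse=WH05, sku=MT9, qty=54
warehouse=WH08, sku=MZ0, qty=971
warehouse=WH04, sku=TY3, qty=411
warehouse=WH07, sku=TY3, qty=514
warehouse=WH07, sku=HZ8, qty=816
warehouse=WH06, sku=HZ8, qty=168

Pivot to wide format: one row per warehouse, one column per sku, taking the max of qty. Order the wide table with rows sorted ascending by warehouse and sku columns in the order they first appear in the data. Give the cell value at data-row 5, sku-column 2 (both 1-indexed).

With rows sorted ascending by warehouse, row 5 is warehouse=WH07. sku columns in first-appearance order: HZ8, MT9, EU3, MZ0, TY3; column 2 is MT9.
Long rows with warehouse=WH07, sku=MT9: max(958, 496) = 958.

958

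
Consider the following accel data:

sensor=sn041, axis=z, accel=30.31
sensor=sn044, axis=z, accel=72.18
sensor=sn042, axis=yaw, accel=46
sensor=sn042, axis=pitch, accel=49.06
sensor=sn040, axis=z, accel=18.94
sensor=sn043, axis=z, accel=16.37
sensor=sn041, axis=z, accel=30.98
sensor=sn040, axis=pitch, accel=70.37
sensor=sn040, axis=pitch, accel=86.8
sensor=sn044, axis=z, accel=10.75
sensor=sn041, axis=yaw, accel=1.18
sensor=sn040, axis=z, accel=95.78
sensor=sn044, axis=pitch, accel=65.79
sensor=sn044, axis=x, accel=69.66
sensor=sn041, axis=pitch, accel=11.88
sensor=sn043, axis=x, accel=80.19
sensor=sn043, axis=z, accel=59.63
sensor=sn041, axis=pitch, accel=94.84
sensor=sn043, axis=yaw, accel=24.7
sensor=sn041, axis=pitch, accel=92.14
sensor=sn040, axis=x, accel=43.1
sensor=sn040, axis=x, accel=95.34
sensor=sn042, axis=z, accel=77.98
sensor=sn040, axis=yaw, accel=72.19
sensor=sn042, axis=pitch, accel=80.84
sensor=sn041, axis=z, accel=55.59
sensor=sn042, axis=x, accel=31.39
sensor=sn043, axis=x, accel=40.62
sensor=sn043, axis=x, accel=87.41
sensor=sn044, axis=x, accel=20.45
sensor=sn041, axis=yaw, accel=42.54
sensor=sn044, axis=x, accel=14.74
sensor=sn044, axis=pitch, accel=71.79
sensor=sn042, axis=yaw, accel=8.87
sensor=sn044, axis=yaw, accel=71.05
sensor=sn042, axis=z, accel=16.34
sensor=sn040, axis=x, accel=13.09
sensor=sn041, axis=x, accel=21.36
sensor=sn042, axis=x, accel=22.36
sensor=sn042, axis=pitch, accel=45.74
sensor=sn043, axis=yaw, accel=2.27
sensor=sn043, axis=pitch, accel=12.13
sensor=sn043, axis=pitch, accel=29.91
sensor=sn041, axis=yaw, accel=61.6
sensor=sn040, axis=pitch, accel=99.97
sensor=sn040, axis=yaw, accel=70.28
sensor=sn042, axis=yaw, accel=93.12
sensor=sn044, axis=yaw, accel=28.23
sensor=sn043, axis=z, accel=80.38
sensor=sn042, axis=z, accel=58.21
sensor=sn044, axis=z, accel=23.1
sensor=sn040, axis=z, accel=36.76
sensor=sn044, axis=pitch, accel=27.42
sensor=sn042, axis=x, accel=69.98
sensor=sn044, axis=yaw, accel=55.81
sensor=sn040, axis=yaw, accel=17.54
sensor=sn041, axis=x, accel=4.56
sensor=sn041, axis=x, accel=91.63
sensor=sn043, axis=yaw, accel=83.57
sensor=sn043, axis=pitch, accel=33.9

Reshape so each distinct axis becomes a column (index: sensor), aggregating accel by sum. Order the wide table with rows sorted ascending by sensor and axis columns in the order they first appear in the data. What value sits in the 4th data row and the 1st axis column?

156.38

With rows sorted ascending by sensor, row 4 is sensor=sn043. axis columns in first-appearance order: z, yaw, pitch, x; column 1 is z.
Long rows with sensor=sn043, axis=z: 16.37 + 59.63 + 80.38 = 156.38.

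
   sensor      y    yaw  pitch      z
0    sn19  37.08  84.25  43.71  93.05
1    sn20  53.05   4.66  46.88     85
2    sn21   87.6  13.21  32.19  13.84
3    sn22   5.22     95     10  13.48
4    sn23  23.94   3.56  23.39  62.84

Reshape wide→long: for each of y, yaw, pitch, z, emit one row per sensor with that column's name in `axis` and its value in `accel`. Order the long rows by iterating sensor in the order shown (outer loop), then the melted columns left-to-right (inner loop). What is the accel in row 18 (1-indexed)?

3.56

20 rows total (5 × 4). Row 18: index ⌊(18-1)/4⌋ = 4 into sensor → sn23; (18-1) mod 4 = 1 into the melted columns → yaw.
So row 18 is (sn23, yaw, 3.56); accel = 3.56.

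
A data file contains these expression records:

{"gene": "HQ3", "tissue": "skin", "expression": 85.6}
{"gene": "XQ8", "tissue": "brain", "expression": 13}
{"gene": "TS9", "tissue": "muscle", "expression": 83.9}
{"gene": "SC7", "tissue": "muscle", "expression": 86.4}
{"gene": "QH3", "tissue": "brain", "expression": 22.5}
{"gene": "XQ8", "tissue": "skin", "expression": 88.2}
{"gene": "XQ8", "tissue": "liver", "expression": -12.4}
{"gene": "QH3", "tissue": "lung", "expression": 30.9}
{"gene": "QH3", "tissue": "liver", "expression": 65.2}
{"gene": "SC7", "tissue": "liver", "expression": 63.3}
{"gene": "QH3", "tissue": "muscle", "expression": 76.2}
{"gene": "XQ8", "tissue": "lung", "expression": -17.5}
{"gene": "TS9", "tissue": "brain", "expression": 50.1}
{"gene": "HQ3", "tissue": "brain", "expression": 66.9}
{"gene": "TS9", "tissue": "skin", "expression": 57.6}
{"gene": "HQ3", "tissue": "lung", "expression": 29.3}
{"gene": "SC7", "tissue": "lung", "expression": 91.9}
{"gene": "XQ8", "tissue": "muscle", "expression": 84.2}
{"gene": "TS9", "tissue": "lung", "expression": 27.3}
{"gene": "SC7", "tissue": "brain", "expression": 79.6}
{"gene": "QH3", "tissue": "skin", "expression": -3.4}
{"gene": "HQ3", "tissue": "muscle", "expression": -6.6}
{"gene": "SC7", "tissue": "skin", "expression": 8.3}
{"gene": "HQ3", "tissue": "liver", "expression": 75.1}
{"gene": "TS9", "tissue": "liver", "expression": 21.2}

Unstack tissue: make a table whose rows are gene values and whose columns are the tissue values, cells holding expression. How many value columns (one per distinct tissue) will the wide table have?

5 distinct tissue values: muscle, skin, brain, liver, lung.

5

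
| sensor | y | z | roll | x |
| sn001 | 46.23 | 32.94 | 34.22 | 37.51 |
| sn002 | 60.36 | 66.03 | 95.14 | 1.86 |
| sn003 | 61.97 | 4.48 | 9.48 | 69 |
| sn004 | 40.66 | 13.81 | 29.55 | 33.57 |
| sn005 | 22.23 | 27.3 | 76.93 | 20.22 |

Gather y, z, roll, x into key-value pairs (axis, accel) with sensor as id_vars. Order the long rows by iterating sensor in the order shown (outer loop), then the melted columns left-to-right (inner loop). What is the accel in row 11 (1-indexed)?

20 rows total (5 × 4). Row 11: index ⌊(11-1)/4⌋ = 2 into sensor → sn003; (11-1) mod 4 = 2 into the melted columns → roll.
So row 11 is (sn003, roll, 9.48); accel = 9.48.

9.48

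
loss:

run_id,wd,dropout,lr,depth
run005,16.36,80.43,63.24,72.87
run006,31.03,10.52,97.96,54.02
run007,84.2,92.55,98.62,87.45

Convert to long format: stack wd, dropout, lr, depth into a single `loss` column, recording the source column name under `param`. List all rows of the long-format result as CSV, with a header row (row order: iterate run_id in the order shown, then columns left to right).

run_id,param,loss
run005,wd,16.36
run005,dropout,80.43
run005,lr,63.24
run005,depth,72.87
run006,wd,31.03
run006,dropout,10.52
run006,lr,97.96
run006,depth,54.02
run007,wd,84.2
run007,dropout,92.55
run007,lr,98.62
run007,depth,87.45

Each (run_id, column) pair becomes one row: 3 × 4 = 12 rows.
For example, (run005, wd) → loss=16.36.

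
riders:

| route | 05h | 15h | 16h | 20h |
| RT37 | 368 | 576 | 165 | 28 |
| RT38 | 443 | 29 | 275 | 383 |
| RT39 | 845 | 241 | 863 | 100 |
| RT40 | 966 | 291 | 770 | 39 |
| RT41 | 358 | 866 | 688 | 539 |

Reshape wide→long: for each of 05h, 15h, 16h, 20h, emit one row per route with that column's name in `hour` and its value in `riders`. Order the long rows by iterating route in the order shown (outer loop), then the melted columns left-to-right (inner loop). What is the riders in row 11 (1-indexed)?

20 rows total (5 × 4). Row 11: index ⌊(11-1)/4⌋ = 2 into route → RT39; (11-1) mod 4 = 2 into the melted columns → 16h.
So row 11 is (RT39, 16h, 863); riders = 863.

863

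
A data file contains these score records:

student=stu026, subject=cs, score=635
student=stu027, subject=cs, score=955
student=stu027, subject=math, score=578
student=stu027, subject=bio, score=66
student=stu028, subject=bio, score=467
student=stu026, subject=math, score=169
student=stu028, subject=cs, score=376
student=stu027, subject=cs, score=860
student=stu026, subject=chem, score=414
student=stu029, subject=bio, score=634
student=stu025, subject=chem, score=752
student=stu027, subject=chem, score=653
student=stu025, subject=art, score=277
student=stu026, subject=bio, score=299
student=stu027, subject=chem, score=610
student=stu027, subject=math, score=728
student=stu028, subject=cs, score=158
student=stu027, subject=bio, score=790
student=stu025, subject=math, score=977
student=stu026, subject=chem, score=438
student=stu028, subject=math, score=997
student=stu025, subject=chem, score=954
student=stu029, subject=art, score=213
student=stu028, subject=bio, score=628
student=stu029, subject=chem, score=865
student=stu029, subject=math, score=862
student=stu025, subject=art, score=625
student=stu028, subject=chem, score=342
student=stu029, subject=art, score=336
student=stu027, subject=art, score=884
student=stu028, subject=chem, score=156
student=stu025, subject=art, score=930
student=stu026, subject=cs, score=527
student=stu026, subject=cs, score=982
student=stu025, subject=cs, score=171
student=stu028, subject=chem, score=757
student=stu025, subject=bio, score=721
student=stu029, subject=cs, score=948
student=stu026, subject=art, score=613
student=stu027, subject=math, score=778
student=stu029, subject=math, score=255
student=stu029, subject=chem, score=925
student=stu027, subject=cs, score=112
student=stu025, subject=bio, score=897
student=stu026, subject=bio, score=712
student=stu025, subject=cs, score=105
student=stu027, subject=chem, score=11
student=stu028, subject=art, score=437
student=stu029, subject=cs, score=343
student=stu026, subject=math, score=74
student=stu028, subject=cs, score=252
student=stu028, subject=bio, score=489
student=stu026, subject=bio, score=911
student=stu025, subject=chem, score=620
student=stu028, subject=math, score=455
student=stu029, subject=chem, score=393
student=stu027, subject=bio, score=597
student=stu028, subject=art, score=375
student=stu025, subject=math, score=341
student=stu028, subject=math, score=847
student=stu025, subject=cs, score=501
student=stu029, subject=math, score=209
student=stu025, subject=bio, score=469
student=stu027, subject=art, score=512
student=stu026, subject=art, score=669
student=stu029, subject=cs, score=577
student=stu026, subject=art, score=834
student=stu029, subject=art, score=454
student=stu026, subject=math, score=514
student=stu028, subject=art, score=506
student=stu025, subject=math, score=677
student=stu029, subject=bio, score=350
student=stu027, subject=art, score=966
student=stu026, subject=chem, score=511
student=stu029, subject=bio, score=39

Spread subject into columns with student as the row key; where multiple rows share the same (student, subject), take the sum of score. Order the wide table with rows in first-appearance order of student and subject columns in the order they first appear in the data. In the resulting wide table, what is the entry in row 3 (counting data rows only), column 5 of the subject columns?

1318

With rows in first-appearance order of student, row 3 is student=stu028. subject columns in first-appearance order: cs, math, bio, chem, art; column 5 is art.
Long rows with student=stu028, subject=art: 437 + 375 + 506 = 1318.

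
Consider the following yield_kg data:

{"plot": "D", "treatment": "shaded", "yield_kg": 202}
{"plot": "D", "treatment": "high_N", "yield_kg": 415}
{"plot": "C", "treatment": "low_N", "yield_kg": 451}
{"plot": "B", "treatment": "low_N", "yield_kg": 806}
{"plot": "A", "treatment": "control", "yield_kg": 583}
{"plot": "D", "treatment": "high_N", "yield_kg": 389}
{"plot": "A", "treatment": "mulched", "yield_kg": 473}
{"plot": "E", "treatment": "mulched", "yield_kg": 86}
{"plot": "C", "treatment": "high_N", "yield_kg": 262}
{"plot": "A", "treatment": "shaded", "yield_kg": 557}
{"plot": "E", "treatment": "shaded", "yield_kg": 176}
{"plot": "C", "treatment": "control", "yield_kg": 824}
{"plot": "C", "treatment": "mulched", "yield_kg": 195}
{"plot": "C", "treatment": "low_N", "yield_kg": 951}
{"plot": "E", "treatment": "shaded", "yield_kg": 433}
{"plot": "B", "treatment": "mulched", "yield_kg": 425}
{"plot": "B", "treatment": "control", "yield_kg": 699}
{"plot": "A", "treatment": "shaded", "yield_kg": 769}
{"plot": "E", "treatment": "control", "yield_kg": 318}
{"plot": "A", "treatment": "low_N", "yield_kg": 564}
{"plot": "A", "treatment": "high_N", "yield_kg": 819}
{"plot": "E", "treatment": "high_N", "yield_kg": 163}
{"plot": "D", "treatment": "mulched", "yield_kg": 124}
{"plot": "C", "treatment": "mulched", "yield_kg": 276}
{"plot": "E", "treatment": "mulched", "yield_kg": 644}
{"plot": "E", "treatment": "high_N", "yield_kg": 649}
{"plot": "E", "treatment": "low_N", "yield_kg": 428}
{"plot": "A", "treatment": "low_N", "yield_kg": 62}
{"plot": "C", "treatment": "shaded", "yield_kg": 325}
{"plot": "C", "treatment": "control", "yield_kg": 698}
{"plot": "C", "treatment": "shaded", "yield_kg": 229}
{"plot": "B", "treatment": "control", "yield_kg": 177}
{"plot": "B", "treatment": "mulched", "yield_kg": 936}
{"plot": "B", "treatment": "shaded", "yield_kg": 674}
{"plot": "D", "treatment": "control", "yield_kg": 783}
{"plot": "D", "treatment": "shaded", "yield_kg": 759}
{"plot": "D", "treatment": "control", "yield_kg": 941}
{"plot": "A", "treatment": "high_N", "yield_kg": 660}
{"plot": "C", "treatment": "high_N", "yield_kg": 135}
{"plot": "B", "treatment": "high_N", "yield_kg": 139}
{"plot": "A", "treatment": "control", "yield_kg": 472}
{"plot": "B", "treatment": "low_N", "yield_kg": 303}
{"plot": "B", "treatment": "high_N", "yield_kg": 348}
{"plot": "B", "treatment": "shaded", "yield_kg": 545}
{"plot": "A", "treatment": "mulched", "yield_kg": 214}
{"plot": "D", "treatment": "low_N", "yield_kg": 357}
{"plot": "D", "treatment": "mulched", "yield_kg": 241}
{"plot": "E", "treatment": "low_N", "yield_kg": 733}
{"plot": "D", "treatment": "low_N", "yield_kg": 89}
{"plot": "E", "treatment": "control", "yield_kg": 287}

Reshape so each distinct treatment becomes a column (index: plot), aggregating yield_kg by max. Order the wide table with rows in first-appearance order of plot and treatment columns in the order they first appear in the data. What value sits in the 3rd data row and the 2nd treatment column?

348

With rows in first-appearance order of plot, row 3 is plot=B. treatment columns in first-appearance order: shaded, high_N, low_N, control, mulched; column 2 is high_N.
Long rows with plot=B, treatment=high_N: max(139, 348) = 348.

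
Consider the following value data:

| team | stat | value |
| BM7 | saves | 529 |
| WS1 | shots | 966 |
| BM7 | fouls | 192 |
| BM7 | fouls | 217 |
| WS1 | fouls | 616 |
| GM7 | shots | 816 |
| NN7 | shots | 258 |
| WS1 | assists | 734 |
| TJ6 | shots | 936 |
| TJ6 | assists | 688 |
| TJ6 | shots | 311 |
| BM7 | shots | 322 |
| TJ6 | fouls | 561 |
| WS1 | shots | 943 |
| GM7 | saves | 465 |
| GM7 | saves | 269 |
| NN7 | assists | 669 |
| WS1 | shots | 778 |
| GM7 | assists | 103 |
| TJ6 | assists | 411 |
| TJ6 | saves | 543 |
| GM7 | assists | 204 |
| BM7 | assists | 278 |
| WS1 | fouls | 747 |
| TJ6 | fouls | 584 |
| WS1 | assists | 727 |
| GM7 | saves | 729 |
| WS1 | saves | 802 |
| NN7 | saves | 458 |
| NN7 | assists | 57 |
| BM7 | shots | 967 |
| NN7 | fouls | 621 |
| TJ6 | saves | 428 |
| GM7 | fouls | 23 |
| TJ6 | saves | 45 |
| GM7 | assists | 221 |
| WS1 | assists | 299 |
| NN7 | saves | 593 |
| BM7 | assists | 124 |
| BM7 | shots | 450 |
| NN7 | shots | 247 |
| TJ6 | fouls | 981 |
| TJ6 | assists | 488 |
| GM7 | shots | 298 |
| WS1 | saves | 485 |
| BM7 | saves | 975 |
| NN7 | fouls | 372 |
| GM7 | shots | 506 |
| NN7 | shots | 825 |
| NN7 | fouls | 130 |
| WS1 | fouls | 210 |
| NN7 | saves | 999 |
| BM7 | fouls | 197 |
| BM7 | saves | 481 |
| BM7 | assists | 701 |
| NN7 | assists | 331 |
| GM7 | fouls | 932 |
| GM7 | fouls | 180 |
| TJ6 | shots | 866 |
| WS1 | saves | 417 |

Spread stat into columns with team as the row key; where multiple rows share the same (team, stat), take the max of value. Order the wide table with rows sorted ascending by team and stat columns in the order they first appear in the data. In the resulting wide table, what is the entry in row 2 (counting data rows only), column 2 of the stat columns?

With rows sorted ascending by team, row 2 is team=GM7. stat columns in first-appearance order: saves, shots, fouls, assists; column 2 is shots.
Long rows with team=GM7, stat=shots: max(816, 298, 506) = 816.

816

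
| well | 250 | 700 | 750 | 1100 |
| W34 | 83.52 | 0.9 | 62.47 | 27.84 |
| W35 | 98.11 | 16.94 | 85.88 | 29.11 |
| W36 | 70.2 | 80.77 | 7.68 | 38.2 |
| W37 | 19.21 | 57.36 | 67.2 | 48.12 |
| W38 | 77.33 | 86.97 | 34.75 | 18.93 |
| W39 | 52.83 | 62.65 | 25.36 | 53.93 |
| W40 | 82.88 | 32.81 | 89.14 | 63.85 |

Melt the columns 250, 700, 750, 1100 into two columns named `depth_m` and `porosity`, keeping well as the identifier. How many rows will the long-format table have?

28

7 well values × 4 melted columns = 28 rows.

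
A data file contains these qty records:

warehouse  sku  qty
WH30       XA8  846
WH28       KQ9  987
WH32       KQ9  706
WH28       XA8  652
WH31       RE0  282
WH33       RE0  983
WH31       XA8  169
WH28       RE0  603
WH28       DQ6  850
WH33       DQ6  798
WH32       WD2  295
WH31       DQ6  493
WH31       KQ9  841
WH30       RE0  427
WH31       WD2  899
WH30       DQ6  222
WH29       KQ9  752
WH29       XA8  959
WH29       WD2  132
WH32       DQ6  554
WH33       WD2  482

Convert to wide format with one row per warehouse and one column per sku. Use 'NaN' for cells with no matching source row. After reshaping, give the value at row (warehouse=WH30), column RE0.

427

The long row with warehouse=WH30, sku=RE0 has qty=427.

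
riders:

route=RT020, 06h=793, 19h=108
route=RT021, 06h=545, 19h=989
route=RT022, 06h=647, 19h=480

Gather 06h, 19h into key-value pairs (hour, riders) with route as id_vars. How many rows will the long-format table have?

3 route values × 2 melted columns = 6 rows.

6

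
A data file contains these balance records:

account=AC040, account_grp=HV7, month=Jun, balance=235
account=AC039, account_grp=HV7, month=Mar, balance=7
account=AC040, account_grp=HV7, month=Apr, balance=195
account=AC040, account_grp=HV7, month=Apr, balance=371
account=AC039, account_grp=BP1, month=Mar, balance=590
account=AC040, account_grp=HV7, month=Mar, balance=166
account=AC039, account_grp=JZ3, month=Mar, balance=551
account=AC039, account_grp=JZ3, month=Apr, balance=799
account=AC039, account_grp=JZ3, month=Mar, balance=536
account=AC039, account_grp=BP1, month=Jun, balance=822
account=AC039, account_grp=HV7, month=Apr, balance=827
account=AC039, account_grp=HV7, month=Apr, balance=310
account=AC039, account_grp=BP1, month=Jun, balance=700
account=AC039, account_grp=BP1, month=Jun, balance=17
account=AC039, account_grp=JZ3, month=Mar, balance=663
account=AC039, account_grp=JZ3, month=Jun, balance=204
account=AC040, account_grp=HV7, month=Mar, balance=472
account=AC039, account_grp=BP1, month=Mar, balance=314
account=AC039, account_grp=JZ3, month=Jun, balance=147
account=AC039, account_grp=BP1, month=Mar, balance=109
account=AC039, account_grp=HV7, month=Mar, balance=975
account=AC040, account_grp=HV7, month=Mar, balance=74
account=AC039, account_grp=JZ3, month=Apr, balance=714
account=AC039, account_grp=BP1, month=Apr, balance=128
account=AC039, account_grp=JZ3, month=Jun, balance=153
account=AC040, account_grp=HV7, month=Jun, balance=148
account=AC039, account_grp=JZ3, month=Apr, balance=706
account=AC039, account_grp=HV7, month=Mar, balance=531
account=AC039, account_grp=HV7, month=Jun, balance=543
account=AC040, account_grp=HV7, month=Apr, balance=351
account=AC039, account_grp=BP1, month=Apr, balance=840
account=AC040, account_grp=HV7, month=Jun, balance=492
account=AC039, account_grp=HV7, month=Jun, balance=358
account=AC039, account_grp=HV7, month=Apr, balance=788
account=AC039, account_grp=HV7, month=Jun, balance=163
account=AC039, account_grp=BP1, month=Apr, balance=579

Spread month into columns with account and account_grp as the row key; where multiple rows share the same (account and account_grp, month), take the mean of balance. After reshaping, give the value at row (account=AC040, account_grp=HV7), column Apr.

Rows with account=AC040, account_grp=HV7 and month=Apr: balance values are 195, 371, 351.
(195 + 371 + 351) / 3 = 305.67.

305.67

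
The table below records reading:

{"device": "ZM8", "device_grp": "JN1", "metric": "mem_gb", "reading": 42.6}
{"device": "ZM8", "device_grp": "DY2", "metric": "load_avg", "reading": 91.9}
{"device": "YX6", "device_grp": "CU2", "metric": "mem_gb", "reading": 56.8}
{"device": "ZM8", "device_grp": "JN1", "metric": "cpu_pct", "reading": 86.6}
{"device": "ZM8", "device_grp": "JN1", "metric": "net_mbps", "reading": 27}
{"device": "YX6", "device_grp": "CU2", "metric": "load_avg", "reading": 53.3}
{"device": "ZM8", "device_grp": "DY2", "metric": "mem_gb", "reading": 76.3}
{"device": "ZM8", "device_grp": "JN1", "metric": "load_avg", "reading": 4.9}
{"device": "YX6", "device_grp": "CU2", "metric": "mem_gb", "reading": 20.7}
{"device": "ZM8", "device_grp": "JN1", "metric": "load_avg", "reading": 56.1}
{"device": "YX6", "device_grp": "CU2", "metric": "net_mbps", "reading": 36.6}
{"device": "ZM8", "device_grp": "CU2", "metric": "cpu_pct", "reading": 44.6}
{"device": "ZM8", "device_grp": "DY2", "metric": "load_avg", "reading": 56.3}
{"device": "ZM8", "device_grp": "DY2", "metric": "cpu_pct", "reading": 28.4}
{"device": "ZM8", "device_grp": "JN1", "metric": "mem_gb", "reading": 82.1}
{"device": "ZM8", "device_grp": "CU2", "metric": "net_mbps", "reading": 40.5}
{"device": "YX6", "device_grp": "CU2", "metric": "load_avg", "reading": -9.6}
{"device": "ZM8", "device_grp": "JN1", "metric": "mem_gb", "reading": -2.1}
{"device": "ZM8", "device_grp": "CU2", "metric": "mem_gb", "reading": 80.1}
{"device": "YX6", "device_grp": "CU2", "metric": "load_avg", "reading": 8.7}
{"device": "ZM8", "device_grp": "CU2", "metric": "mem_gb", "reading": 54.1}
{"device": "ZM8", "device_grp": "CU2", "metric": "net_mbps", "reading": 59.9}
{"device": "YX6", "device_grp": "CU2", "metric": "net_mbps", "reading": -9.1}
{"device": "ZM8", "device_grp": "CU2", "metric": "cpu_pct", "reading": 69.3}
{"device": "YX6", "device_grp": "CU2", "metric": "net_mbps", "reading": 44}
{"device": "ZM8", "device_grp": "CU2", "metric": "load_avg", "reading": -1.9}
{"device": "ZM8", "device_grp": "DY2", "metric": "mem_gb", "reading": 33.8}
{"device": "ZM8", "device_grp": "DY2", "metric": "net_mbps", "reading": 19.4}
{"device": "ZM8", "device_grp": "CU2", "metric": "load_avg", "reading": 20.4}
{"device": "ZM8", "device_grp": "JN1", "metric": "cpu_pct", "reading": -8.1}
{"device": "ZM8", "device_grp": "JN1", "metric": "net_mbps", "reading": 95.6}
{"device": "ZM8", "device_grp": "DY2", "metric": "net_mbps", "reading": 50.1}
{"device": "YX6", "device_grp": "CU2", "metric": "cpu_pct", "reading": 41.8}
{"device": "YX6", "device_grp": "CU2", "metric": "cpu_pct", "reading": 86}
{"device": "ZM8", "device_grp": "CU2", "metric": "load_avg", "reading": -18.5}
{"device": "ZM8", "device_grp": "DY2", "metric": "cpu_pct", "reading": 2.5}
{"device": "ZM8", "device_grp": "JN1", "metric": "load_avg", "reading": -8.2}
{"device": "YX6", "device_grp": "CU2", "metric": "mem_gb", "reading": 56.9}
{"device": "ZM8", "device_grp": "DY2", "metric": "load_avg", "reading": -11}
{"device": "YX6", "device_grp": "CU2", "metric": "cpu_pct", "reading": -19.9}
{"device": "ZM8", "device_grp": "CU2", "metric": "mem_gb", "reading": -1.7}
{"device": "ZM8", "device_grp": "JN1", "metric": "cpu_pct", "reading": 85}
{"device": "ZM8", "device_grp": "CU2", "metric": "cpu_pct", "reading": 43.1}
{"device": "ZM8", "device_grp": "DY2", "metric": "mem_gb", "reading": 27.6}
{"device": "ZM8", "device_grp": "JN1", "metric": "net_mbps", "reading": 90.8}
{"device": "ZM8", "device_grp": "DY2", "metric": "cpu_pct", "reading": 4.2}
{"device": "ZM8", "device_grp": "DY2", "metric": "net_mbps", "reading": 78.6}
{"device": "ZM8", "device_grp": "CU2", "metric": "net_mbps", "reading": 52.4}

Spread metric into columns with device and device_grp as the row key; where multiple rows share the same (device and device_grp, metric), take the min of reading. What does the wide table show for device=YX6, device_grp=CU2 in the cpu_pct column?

Rows with device=YX6, device_grp=CU2 and metric=cpu_pct: reading values are 41.8, 86, -19.9.
min(41.8, 86, -19.9) = -19.9.

-19.9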